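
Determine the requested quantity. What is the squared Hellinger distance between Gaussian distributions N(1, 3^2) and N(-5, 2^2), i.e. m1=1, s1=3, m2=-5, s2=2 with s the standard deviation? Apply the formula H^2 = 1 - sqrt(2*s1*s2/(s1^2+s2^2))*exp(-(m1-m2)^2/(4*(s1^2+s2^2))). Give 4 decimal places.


Squared Hellinger distance for Gaussians:
H^2 = 1 - sqrt(2*s1*s2/(s1^2+s2^2)) * exp(-(m1-m2)^2/(4*(s1^2+s2^2))).
s1^2 = 9, s2^2 = 4, s1^2+s2^2 = 13.
sqrt(2*3*2/(13)) = 0.960769.
(m1-m2)^2 = (6)^2 = 36.
exp(-36/(4*13)) = exp(-0.692308) = 0.50042.
H^2 = 1 - 0.960769*0.50042 = 0.5192

0.5192


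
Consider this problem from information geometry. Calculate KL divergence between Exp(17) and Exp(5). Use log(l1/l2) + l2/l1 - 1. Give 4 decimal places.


KL divergence for exponential family:
KL = log(l1/l2) + l2/l1 - 1.
log(17/5) = 1.223775.
5/17 = 0.294118.
KL = 1.223775 + 0.294118 - 1 = 0.5179

0.5179


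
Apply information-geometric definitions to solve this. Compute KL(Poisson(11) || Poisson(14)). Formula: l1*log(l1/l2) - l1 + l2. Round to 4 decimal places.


KL divergence for Poisson:
KL = l1*log(l1/l2) - l1 + l2.
l1 = 11, l2 = 14.
log(11/14) = -0.241162.
l1*log(l1/l2) = 11 * -0.241162 = -2.652783.
KL = -2.652783 - 11 + 14 = 0.3472

0.3472


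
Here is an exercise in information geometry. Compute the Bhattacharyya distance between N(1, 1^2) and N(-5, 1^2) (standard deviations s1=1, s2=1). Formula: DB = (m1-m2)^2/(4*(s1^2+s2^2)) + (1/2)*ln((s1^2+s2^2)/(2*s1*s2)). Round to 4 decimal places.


Bhattacharyya distance between two Gaussians:
DB = (m1-m2)^2/(4*(s1^2+s2^2)) + (1/2)*ln((s1^2+s2^2)/(2*s1*s2)).
(m1-m2)^2 = (6)^2 = 36.
s1^2+s2^2 = 1 + 1 = 2.
term1 = 36/8 = 4.5.
term2 = 0.5*ln(2/2.0) = 0.0.
DB = 4.5 + 0.0 = 4.5000

4.5000


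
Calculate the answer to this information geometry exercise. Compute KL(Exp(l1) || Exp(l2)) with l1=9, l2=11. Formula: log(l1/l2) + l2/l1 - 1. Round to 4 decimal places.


KL divergence for exponential family:
KL = log(l1/l2) + l2/l1 - 1.
log(9/11) = -0.200671.
11/9 = 1.222222.
KL = -0.200671 + 1.222222 - 1 = 0.0216

0.0216


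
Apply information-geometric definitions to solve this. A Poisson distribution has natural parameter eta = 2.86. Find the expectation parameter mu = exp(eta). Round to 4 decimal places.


Expectation parameter for Poisson exponential family:
mu = exp(eta).
eta = 2.86.
mu = exp(2.86) = 17.4615

17.4615


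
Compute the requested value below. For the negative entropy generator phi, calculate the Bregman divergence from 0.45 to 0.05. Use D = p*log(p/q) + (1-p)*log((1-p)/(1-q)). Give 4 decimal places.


Bregman divergence with negative entropy generator:
D = p*log(p/q) + (1-p)*log((1-p)/(1-q)).
p = 0.45, q = 0.05.
p*log(p/q) = 0.45*log(0.45/0.05) = 0.988751.
(1-p)*log((1-p)/(1-q)) = 0.55*log(0.55/0.95) = -0.300599.
D = 0.988751 + -0.300599 = 0.6882

0.6882


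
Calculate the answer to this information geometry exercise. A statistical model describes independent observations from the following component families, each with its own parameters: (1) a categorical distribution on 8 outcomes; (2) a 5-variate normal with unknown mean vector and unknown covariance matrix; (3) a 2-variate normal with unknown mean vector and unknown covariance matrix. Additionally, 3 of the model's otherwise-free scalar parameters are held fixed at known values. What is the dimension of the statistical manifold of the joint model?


The dimension of a statistical manifold equals the number of free
(independent) real parameters of the model. For a product of independent
blocks the parameter counts add.
- categorical on 8 outcomes (probabilities sum to 1): 8-1 = 7.
- 5-variate normal: 5 (mean) + 5*6/2 = 15 (symmetric covariance) = 20.
- 2-variate normal: 2 (mean) + 2*3/2 = 3 (symmetric covariance) = 5.
Total = 7 + 20 + 5 = 32.
3 parameter(s) fixed at known values: 32 - 3 = 29.
Dimension = 29

29


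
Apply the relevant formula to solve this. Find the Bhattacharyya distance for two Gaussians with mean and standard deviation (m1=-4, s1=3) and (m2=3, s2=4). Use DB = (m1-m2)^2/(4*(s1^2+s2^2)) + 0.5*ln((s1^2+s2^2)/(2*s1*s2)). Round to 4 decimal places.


Bhattacharyya distance between two Gaussians:
DB = (m1-m2)^2/(4*(s1^2+s2^2)) + (1/2)*ln((s1^2+s2^2)/(2*s1*s2)).
(m1-m2)^2 = (-7)^2 = 49.
s1^2+s2^2 = 9 + 16 = 25.
term1 = 49/100 = 0.49.
term2 = 0.5*ln(25/24.0) = 0.020411.
DB = 0.49 + 0.020411 = 0.5104

0.5104


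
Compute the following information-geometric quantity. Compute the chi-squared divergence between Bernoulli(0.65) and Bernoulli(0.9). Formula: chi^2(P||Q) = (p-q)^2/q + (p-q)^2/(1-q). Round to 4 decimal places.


Chi-squared divergence between Bernoulli distributions:
chi^2 = (p-q)^2/q + (p-q)^2/(1-q).
p = 0.65, q = 0.9, p-q = -0.25.
(p-q)^2 = 0.0625.
term1 = 0.0625/0.9 = 0.069444.
term2 = 0.0625/0.1 = 0.625.
chi^2 = 0.069444 + 0.625 = 0.6944

0.6944


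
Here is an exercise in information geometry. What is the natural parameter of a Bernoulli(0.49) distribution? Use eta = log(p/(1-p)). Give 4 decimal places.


Natural parameter for Bernoulli: eta = log(p/(1-p)).
p = 0.49, 1-p = 0.51.
p/(1-p) = 0.960784.
eta = log(0.960784) = -0.0400

-0.0400


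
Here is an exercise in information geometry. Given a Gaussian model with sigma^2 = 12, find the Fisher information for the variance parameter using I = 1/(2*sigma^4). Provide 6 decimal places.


Fisher information for variance: I(sigma^2) = 1/(2*sigma^4).
sigma^2 = 12, so sigma^4 = 144.
I = 1/(2*144) = 1/288 = 0.003472

0.003472


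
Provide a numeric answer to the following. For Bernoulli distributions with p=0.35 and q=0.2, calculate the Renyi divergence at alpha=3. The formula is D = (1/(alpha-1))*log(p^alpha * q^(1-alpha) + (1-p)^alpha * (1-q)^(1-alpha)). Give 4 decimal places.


Renyi divergence of order alpha between Bernoulli distributions:
D = (1/(alpha-1))*log(p^alpha * q^(1-alpha) + (1-p)^alpha * (1-q)^(1-alpha)).
alpha = 3, p = 0.35, q = 0.2.
p^alpha * q^(1-alpha) = 0.35^3 * 0.2^-2 = 1.071875.
(1-p)^alpha * (1-q)^(1-alpha) = 0.65^3 * 0.8^-2 = 0.429102.
sum = 1.071875 + 0.429102 = 1.500977.
D = (1/2)*log(1.500977) = 0.2031

0.2031


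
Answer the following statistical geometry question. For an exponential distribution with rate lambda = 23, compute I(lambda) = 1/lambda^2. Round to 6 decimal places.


Fisher information for exponential: I(lambda) = 1/lambda^2.
lambda = 23, lambda^2 = 529.
I = 1/529 = 0.001890

0.001890


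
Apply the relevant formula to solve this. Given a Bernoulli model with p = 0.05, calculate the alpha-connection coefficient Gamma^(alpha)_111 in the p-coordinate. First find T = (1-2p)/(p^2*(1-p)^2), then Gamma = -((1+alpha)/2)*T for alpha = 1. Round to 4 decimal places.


Skewness (Amari-Chentsov) tensor: T = (1-2p)/(p^2*(1-p)^2).
p = 0.05, 1-2p = 0.9, p^2 = 0.0025, (1-p)^2 = 0.9025.
T = 0.9/(0.0025 * 0.9025) = 398.891967.
In the p-coordinate, Gamma^(alpha) = Gamma^(0) - (alpha/2)*T with Gamma^(0) = (1/2)*g'(p) = -T/2,
so Gamma^(alpha) = -((1+alpha)/2)*T.
alpha = 1, -(1+alpha)/2 = -1.0.
Gamma = -1.0 * 398.891967 = -398.8920

-398.8920


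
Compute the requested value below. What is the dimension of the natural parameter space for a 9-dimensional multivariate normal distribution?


Exponential family dimension calculation:
For 9-dim MVN: mean has 9 params, covariance has 9*10/2 = 45 unique entries.
Total dim = 9 + 45 = 54.

54


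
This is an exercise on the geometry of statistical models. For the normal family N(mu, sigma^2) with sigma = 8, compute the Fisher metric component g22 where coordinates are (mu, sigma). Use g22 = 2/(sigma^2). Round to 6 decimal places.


For the 2-parameter normal family, the Fisher metric has:
  g11 = 1/sigma^2, g22 = 2/sigma^2.
sigma = 8, sigma^2 = 64.
g22 = 0.031250

0.031250


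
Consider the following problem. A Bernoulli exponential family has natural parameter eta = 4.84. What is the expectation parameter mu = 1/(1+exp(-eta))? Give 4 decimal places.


Dual coordinate (expectation parameter) for Bernoulli:
mu = 1/(1+exp(-eta)).
eta = 4.84.
exp(-eta) = exp(-4.84) = 0.007907.
mu = 1/(1+0.007907) = 0.9922

0.9922


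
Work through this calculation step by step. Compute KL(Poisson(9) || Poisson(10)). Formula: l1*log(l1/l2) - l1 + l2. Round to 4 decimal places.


KL divergence for Poisson:
KL = l1*log(l1/l2) - l1 + l2.
l1 = 9, l2 = 10.
log(9/10) = -0.105361.
l1*log(l1/l2) = 9 * -0.105361 = -0.948245.
KL = -0.948245 - 9 + 10 = 0.0518

0.0518


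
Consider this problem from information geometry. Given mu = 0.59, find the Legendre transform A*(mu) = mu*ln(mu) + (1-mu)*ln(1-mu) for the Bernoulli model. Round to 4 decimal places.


Legendre transform for Bernoulli:
A*(mu) = mu*log(mu) + (1-mu)*log(1-mu).
mu = 0.59, 1-mu = 0.41.
mu*log(mu) = 0.59*log(0.59) = -0.311303.
(1-mu)*log(1-mu) = 0.41*log(0.41) = -0.365555.
A* = -0.311303 + -0.365555 = -0.6769

-0.6769


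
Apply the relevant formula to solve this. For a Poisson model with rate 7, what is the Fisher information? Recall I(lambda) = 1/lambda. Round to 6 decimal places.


Fisher information for Poisson: I(lambda) = 1/lambda.
lambda = 7.
I(lambda) = 1/7 = 0.142857

0.142857


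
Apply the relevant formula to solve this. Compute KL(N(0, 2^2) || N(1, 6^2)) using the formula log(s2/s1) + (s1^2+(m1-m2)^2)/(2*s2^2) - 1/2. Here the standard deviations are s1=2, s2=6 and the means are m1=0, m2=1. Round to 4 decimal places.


KL divergence between normal distributions:
KL = log(s2/s1) + (s1^2 + (m1-m2)^2)/(2*s2^2) - 1/2.
log(6/2) = 1.098612.
(2^2 + (0-1)^2)/(2*6^2) = (4 + 1)/72 = 0.069444.
KL = 1.098612 + 0.069444 - 0.5 = 0.6681

0.6681


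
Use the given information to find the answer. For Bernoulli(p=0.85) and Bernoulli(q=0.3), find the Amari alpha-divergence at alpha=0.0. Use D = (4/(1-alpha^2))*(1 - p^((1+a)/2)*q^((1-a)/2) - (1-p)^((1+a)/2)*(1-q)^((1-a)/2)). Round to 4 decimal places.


Amari alpha-divergence:
D = (4/(1-alpha^2))*(1 - p^((1+a)/2)*q^((1-a)/2) - (1-p)^((1+a)/2)*(1-q)^((1-a)/2)).
alpha = 0.0, p = 0.85, q = 0.3.
e1 = (1+alpha)/2 = 0.5, e2 = (1-alpha)/2 = 0.5.
t1 = p^e1 * q^e2 = 0.85^0.5 * 0.3^0.5 = 0.504975.
t2 = (1-p)^e1 * (1-q)^e2 = 0.15^0.5 * 0.7^0.5 = 0.324037.
4/(1-alpha^2) = 4.0.
D = 4.0*(1 - 0.504975 - 0.324037) = 0.6840

0.6840


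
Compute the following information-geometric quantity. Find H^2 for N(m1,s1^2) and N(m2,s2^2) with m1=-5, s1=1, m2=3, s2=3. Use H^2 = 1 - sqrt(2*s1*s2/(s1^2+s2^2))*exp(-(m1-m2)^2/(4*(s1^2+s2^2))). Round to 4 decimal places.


Squared Hellinger distance for Gaussians:
H^2 = 1 - sqrt(2*s1*s2/(s1^2+s2^2)) * exp(-(m1-m2)^2/(4*(s1^2+s2^2))).
s1^2 = 1, s2^2 = 9, s1^2+s2^2 = 10.
sqrt(2*1*3/(10)) = 0.774597.
(m1-m2)^2 = (-8)^2 = 64.
exp(-64/(4*10)) = exp(-1.6) = 0.201897.
H^2 = 1 - 0.774597*0.201897 = 0.8436

0.8436


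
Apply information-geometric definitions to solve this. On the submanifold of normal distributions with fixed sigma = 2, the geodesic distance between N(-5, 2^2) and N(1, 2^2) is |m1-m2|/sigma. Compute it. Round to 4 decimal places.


On the fixed-variance normal subfamily, geodesic distance = |m1-m2|/sigma.
|-5 - 1| = 6.
sigma = 2.
d = 6/2 = 3.0000

3.0000


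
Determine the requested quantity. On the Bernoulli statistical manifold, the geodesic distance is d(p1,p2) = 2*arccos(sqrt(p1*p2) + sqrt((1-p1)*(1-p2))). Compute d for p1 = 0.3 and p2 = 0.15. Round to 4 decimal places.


Geodesic distance on Bernoulli manifold:
d(p1,p2) = 2*arccos(sqrt(p1*p2) + sqrt((1-p1)*(1-p2))).
sqrt(p1*p2) = sqrt(0.3*0.15) = 0.212132.
sqrt((1-p1)*(1-p2)) = sqrt(0.7*0.85) = 0.771362.
arg = 0.212132 + 0.771362 = 0.983494.
d = 2*arccos(0.983494) = 0.3639

0.3639


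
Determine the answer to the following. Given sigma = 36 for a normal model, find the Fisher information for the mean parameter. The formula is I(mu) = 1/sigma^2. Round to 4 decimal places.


The Fisher information for the mean of a normal distribution is I(mu) = 1/sigma^2.
sigma = 36, so sigma^2 = 1296.
I(mu) = 1/1296 = 0.0008

0.0008


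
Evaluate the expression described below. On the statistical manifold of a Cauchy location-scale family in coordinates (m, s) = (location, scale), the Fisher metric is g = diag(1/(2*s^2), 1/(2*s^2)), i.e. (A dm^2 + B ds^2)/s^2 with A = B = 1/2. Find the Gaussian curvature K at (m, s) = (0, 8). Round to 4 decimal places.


The metric has the form g = (A dm^2 + B ds^2)/s^2 with A = 1/2, B = 1/2.
Substitute u = sqrt(A/B)*m: g = B*(du^2 + ds^2)/s^2, i.e. B times the
Poincare upper half-plane metric, which has constant Gaussian curvature -1.
Scaling a 2D metric by a constant c divides the Gaussian curvature by c,
so K = -1/B = -1/(1/2) = -2.0000 everywhere (the point (m, s) = (0, 8) is irrelevant:
the curvature is constant).
The requested Gaussian curvature is K = -2.0000.

-2.0000


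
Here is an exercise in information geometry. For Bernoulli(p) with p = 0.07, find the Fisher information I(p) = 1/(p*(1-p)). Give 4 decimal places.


For Bernoulli(p), Fisher information is I(p) = 1/(p*(1-p)).
p = 0.07, 1-p = 0.93.
p*(1-p) = 0.0651.
I(p) = 1/0.0651 = 15.3610

15.3610


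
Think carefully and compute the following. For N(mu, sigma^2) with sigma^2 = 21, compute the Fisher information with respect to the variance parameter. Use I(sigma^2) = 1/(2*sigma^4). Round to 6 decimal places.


Fisher information for variance: I(sigma^2) = 1/(2*sigma^4).
sigma^2 = 21, so sigma^4 = 441.
I = 1/(2*441) = 1/882 = 0.001134

0.001134


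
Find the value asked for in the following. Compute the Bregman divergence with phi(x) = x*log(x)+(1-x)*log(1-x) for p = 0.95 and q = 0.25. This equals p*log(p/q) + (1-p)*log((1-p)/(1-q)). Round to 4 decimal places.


Bregman divergence with negative entropy generator:
D = p*log(p/q) + (1-p)*log((1-p)/(1-q)).
p = 0.95, q = 0.25.
p*log(p/q) = 0.95*log(0.95/0.25) = 1.268251.
(1-p)*log((1-p)/(1-q)) = 0.05*log(0.05/0.75) = -0.135403.
D = 1.268251 + -0.135403 = 1.1328

1.1328


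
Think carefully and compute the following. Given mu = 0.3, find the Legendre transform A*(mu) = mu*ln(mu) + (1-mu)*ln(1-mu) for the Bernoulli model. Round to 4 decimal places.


Legendre transform for Bernoulli:
A*(mu) = mu*log(mu) + (1-mu)*log(1-mu).
mu = 0.3, 1-mu = 0.7.
mu*log(mu) = 0.3*log(0.3) = -0.361192.
(1-mu)*log(1-mu) = 0.7*log(0.7) = -0.249672.
A* = -0.361192 + -0.249672 = -0.6109

-0.6109


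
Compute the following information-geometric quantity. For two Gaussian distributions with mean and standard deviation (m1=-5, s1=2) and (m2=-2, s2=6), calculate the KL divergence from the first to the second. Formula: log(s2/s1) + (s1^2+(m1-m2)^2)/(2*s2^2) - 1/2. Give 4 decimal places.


KL divergence between normal distributions:
KL = log(s2/s1) + (s1^2 + (m1-m2)^2)/(2*s2^2) - 1/2.
log(6/2) = 1.098612.
(2^2 + (-5--2)^2)/(2*6^2) = (4 + 9)/72 = 0.180556.
KL = 1.098612 + 0.180556 - 0.5 = 0.7792

0.7792


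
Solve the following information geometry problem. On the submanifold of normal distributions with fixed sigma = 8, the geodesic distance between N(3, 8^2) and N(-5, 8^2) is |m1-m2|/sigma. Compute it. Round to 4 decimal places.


On the fixed-variance normal subfamily, geodesic distance = |m1-m2|/sigma.
|3 - -5| = 8.
sigma = 8.
d = 8/8 = 1.0000

1.0000


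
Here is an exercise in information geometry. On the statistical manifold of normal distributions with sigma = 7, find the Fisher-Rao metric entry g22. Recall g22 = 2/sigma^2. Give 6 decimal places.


For the 2-parameter normal family, the Fisher metric has:
  g11 = 1/sigma^2, g22 = 2/sigma^2.
sigma = 7, sigma^2 = 49.
g22 = 0.040816

0.040816


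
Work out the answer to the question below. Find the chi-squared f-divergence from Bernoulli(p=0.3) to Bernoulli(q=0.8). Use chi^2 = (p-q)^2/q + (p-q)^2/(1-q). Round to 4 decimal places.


Chi-squared divergence between Bernoulli distributions:
chi^2 = (p-q)^2/q + (p-q)^2/(1-q).
p = 0.3, q = 0.8, p-q = -0.5.
(p-q)^2 = 0.25.
term1 = 0.25/0.8 = 0.3125.
term2 = 0.25/0.2 = 1.25.
chi^2 = 0.3125 + 1.25 = 1.5625

1.5625


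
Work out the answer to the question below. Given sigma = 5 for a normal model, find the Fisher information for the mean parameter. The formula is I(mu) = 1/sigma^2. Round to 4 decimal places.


The Fisher information for the mean of a normal distribution is I(mu) = 1/sigma^2.
sigma = 5, so sigma^2 = 25.
I(mu) = 1/25 = 0.0400

0.0400


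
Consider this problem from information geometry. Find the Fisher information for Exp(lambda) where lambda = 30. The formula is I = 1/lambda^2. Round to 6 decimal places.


Fisher information for exponential: I(lambda) = 1/lambda^2.
lambda = 30, lambda^2 = 900.
I = 1/900 = 0.001111

0.001111


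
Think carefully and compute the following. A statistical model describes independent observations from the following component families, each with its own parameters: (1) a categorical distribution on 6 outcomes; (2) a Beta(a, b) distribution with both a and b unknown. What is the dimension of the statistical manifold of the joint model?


The dimension of a statistical manifold equals the number of free
(independent) real parameters of the model. For a product of independent
blocks the parameter counts add.
- categorical on 6 outcomes (probabilities sum to 1): 6-1 = 5.
- Beta (a, b): 2.
Total = 5 + 2 = 7.
Dimension = 7

7


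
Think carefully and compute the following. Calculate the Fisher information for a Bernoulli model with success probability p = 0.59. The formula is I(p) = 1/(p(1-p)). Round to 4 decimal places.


For Bernoulli(p), Fisher information is I(p) = 1/(p*(1-p)).
p = 0.59, 1-p = 0.41.
p*(1-p) = 0.2419.
I(p) = 1/0.2419 = 4.1339

4.1339


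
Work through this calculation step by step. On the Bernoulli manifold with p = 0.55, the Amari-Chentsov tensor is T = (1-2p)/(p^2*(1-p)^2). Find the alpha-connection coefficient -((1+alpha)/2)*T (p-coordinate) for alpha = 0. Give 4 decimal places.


Skewness (Amari-Chentsov) tensor: T = (1-2p)/(p^2*(1-p)^2).
p = 0.55, 1-2p = -0.1, p^2 = 0.3025, (1-p)^2 = 0.2025.
T = -0.1/(0.3025 * 0.2025) = -1.632486.
In the p-coordinate, Gamma^(alpha) = Gamma^(0) - (alpha/2)*T with Gamma^(0) = (1/2)*g'(p) = -T/2,
so Gamma^(alpha) = -((1+alpha)/2)*T.
alpha = 0, -(1+alpha)/2 = -0.5.
Gamma = -0.5 * -1.632486 = 0.8162

0.8162


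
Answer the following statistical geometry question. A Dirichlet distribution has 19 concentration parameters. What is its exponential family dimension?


Exponential family dimension calculation:
Dirichlet with 19 components has 19 natural parameters.

19


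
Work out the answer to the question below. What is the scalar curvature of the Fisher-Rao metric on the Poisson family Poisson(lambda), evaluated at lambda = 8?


This family has a single free parameter, so its statistical manifold
is 1-dimensional. The Riemann curvature tensor of any 1-dimensional
Riemannian manifold vanishes identically, so R = 0.

0


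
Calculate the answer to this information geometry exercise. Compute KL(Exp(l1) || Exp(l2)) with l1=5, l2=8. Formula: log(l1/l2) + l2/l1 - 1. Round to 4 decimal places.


KL divergence for exponential family:
KL = log(l1/l2) + l2/l1 - 1.
log(5/8) = -0.470004.
8/5 = 1.6.
KL = -0.470004 + 1.6 - 1 = 0.1300

0.1300


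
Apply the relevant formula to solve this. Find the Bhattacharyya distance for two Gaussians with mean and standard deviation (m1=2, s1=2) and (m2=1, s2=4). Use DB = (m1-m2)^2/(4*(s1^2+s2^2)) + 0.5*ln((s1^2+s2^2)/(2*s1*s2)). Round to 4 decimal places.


Bhattacharyya distance between two Gaussians:
DB = (m1-m2)^2/(4*(s1^2+s2^2)) + (1/2)*ln((s1^2+s2^2)/(2*s1*s2)).
(m1-m2)^2 = (1)^2 = 1.
s1^2+s2^2 = 4 + 16 = 20.
term1 = 1/80 = 0.0125.
term2 = 0.5*ln(20/16.0) = 0.111572.
DB = 0.0125 + 0.111572 = 0.1241

0.1241


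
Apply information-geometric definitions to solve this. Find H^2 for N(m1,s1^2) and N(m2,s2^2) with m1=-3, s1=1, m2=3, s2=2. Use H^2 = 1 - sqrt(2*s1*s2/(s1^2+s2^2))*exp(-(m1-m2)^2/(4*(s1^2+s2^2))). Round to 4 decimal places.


Squared Hellinger distance for Gaussians:
H^2 = 1 - sqrt(2*s1*s2/(s1^2+s2^2)) * exp(-(m1-m2)^2/(4*(s1^2+s2^2))).
s1^2 = 1, s2^2 = 4, s1^2+s2^2 = 5.
sqrt(2*1*2/(5)) = 0.894427.
(m1-m2)^2 = (-6)^2 = 36.
exp(-36/(4*5)) = exp(-1.8) = 0.165299.
H^2 = 1 - 0.894427*0.165299 = 0.8522

0.8522


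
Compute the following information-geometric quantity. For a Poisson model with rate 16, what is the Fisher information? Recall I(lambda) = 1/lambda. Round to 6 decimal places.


Fisher information for Poisson: I(lambda) = 1/lambda.
lambda = 16.
I(lambda) = 1/16 = 0.062500

0.062500


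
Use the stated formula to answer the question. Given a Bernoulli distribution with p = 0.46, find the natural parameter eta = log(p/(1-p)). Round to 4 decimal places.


Natural parameter for Bernoulli: eta = log(p/(1-p)).
p = 0.46, 1-p = 0.54.
p/(1-p) = 0.851852.
eta = log(0.851852) = -0.1603

-0.1603


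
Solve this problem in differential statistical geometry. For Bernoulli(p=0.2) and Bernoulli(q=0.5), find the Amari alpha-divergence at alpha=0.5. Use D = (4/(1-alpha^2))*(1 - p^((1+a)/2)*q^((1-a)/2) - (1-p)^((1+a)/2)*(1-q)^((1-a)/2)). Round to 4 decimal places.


Amari alpha-divergence:
D = (4/(1-alpha^2))*(1 - p^((1+a)/2)*q^((1-a)/2) - (1-p)^((1+a)/2)*(1-q)^((1-a)/2)).
alpha = 0.5, p = 0.2, q = 0.5.
e1 = (1+alpha)/2 = 0.75, e2 = (1-alpha)/2 = 0.25.
t1 = p^e1 * q^e2 = 0.2^0.75 * 0.5^0.25 = 0.251487.
t2 = (1-p)^e1 * (1-q)^e2 = 0.8^0.75 * 0.5^0.25 = 0.711312.
4/(1-alpha^2) = 5.333333.
D = 5.333333*(1 - 0.251487 - 0.711312) = 0.1984

0.1984


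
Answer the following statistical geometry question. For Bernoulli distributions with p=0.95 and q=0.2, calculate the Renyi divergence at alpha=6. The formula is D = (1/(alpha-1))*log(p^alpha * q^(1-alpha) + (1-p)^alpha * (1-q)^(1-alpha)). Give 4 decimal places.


Renyi divergence of order alpha between Bernoulli distributions:
D = (1/(alpha-1))*log(p^alpha * q^(1-alpha) + (1-p)^alpha * (1-q)^(1-alpha)).
alpha = 6, p = 0.95, q = 0.2.
p^alpha * q^(1-alpha) = 0.95^6 * 0.2^-5 = 2297.162158.
(1-p)^alpha * (1-q)^(1-alpha) = 0.05^6 * 0.8^-5 = 0.0.
sum = 2297.162158 + 0.0 = 2297.162158.
D = (1/5)*log(2297.162158) = 1.5479

1.5479


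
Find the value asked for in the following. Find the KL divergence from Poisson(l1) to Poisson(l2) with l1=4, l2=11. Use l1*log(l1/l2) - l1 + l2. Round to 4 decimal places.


KL divergence for Poisson:
KL = l1*log(l1/l2) - l1 + l2.
l1 = 4, l2 = 11.
log(4/11) = -1.011601.
l1*log(l1/l2) = 4 * -1.011601 = -4.046404.
KL = -4.046404 - 4 + 11 = 2.9536

2.9536


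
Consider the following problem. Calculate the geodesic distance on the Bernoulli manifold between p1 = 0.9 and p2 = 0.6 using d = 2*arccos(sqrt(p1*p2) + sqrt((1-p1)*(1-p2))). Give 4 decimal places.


Geodesic distance on Bernoulli manifold:
d(p1,p2) = 2*arccos(sqrt(p1*p2) + sqrt((1-p1)*(1-p2))).
sqrt(p1*p2) = sqrt(0.9*0.6) = 0.734847.
sqrt((1-p1)*(1-p2)) = sqrt(0.1*0.4) = 0.2.
arg = 0.734847 + 0.2 = 0.934847.
d = 2*arccos(0.934847) = 0.7259

0.7259


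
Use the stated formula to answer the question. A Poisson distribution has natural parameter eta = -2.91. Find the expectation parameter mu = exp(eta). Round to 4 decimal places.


Expectation parameter for Poisson exponential family:
mu = exp(eta).
eta = -2.91.
mu = exp(-2.91) = 0.0545

0.0545


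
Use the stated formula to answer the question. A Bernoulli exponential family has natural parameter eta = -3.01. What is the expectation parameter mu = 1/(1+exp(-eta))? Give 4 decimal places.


Dual coordinate (expectation parameter) for Bernoulli:
mu = 1/(1+exp(-eta)).
eta = -3.01.
exp(-eta) = exp(3.01) = 20.2874.
mu = 1/(1+20.2874) = 0.0470

0.0470


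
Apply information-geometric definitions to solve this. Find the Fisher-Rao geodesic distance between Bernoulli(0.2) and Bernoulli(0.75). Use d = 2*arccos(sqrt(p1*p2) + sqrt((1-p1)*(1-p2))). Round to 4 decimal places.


Geodesic distance on Bernoulli manifold:
d(p1,p2) = 2*arccos(sqrt(p1*p2) + sqrt((1-p1)*(1-p2))).
sqrt(p1*p2) = sqrt(0.2*0.75) = 0.387298.
sqrt((1-p1)*(1-p2)) = sqrt(0.8*0.25) = 0.447214.
arg = 0.387298 + 0.447214 = 0.834512.
d = 2*arccos(0.834512) = 1.1671

1.1671


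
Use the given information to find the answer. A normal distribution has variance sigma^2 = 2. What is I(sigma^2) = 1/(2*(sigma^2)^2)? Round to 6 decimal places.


Fisher information for variance: I(sigma^2) = 1/(2*sigma^4).
sigma^2 = 2, so sigma^4 = 4.
I = 1/(2*4) = 1/8 = 0.125000

0.125000


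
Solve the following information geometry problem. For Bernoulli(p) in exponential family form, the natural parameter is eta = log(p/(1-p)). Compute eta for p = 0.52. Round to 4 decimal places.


Natural parameter for Bernoulli: eta = log(p/(1-p)).
p = 0.52, 1-p = 0.48.
p/(1-p) = 1.083333.
eta = log(1.083333) = 0.0800

0.0800


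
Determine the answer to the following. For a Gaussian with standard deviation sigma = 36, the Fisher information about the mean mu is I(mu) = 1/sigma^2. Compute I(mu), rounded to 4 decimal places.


The Fisher information for the mean of a normal distribution is I(mu) = 1/sigma^2.
sigma = 36, so sigma^2 = 1296.
I(mu) = 1/1296 = 0.0008

0.0008


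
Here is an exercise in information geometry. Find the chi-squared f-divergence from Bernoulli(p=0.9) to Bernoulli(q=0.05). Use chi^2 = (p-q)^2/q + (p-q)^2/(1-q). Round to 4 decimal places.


Chi-squared divergence between Bernoulli distributions:
chi^2 = (p-q)^2/q + (p-q)^2/(1-q).
p = 0.9, q = 0.05, p-q = 0.85.
(p-q)^2 = 0.7225.
term1 = 0.7225/0.05 = 14.45.
term2 = 0.7225/0.95 = 0.760526.
chi^2 = 14.45 + 0.760526 = 15.2105

15.2105


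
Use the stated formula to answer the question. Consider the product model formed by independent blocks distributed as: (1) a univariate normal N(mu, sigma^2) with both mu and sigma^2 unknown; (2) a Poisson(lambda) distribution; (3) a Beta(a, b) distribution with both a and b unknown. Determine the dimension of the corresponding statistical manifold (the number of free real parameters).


The dimension of a statistical manifold equals the number of free
(independent) real parameters of the model. For a product of independent
blocks the parameter counts add.
- normal (mu, sigma^2): 2.
- Poisson (lambda): 1.
- Beta (a, b): 2.
Total = 2 + 1 + 2 = 5.
Dimension = 5

5


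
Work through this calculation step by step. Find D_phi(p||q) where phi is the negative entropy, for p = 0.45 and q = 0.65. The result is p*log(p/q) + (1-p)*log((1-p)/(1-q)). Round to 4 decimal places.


Bregman divergence with negative entropy generator:
D = p*log(p/q) + (1-p)*log((1-p)/(1-q)).
p = 0.45, q = 0.65.
p*log(p/q) = 0.45*log(0.45/0.65) = -0.165476.
(1-p)*log((1-p)/(1-q)) = 0.55*log(0.55/0.35) = 0.248592.
D = -0.165476 + 0.248592 = 0.0831

0.0831


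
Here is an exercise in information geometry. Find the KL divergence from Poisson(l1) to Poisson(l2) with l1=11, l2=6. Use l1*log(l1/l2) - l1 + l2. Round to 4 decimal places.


KL divergence for Poisson:
KL = l1*log(l1/l2) - l1 + l2.
l1 = 11, l2 = 6.
log(11/6) = 0.606136.
l1*log(l1/l2) = 11 * 0.606136 = 6.667494.
KL = 6.667494 - 11 + 6 = 1.6675

1.6675


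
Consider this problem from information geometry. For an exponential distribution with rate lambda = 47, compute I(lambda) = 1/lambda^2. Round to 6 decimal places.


Fisher information for exponential: I(lambda) = 1/lambda^2.
lambda = 47, lambda^2 = 2209.
I = 1/2209 = 0.000453

0.000453


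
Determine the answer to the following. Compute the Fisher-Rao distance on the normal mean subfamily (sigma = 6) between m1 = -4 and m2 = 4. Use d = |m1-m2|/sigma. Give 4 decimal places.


On the fixed-variance normal subfamily, geodesic distance = |m1-m2|/sigma.
|-4 - 4| = 8.
sigma = 6.
d = 8/6 = 1.3333

1.3333


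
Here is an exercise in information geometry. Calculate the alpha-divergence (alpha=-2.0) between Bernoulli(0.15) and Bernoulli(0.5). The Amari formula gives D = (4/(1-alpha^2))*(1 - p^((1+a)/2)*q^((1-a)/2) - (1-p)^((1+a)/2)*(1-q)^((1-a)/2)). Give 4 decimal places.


Amari alpha-divergence:
D = (4/(1-alpha^2))*(1 - p^((1+a)/2)*q^((1-a)/2) - (1-p)^((1+a)/2)*(1-q)^((1-a)/2)).
alpha = -2.0, p = 0.15, q = 0.5.
e1 = (1+alpha)/2 = -0.5, e2 = (1-alpha)/2 = 1.5.
t1 = p^e1 * q^e2 = 0.15^-0.5 * 0.5^1.5 = 0.912871.
t2 = (1-p)^e1 * (1-q)^e2 = 0.85^-0.5 * 0.5^1.5 = 0.383482.
4/(1-alpha^2) = -1.333333.
D = -1.333333*(1 - 0.912871 - 0.383482) = 0.3951

0.3951


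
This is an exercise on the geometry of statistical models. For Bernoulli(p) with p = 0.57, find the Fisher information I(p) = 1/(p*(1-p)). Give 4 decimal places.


For Bernoulli(p), Fisher information is I(p) = 1/(p*(1-p)).
p = 0.57, 1-p = 0.43.
p*(1-p) = 0.2451.
I(p) = 1/0.2451 = 4.0800

4.0800


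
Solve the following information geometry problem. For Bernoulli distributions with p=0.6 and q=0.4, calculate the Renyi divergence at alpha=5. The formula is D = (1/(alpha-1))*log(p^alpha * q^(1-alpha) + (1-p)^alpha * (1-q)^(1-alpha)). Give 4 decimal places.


Renyi divergence of order alpha between Bernoulli distributions:
D = (1/(alpha-1))*log(p^alpha * q^(1-alpha) + (1-p)^alpha * (1-q)^(1-alpha)).
alpha = 5, p = 0.6, q = 0.4.
p^alpha * q^(1-alpha) = 0.6^5 * 0.4^-4 = 3.0375.
(1-p)^alpha * (1-q)^(1-alpha) = 0.4^5 * 0.6^-4 = 0.079012.
sum = 3.0375 + 0.079012 = 3.116512.
D = (1/4)*log(3.116512) = 0.2842

0.2842


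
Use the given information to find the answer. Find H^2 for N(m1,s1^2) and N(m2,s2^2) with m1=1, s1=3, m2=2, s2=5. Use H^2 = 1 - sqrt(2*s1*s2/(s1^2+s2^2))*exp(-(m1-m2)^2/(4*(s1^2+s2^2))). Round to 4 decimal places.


Squared Hellinger distance for Gaussians:
H^2 = 1 - sqrt(2*s1*s2/(s1^2+s2^2)) * exp(-(m1-m2)^2/(4*(s1^2+s2^2))).
s1^2 = 9, s2^2 = 25, s1^2+s2^2 = 34.
sqrt(2*3*5/(34)) = 0.939336.
(m1-m2)^2 = (-1)^2 = 1.
exp(-1/(4*34)) = exp(-0.007353) = 0.992674.
H^2 = 1 - 0.939336*0.992674 = 0.0675

0.0675


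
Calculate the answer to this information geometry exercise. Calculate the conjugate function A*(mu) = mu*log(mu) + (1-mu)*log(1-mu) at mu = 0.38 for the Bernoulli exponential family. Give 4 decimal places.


Legendre transform for Bernoulli:
A*(mu) = mu*log(mu) + (1-mu)*log(1-mu).
mu = 0.38, 1-mu = 0.62.
mu*log(mu) = 0.38*log(0.38) = -0.367682.
(1-mu)*log(1-mu) = 0.62*log(0.62) = -0.296382.
A* = -0.367682 + -0.296382 = -0.6641

-0.6641


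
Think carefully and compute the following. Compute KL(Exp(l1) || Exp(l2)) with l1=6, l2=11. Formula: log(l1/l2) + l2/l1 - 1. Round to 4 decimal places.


KL divergence for exponential family:
KL = log(l1/l2) + l2/l1 - 1.
log(6/11) = -0.606136.
11/6 = 1.833333.
KL = -0.606136 + 1.833333 - 1 = 0.2272

0.2272


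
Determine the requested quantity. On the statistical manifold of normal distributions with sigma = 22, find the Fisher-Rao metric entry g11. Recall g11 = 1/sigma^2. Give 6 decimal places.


For the 2-parameter normal family, the Fisher metric has:
  g11 = 1/sigma^2, g22 = 2/sigma^2.
sigma = 22, sigma^2 = 484.
g11 = 0.002066

0.002066


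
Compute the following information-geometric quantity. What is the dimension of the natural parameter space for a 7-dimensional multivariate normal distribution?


Exponential family dimension calculation:
For 7-dim MVN: mean has 7 params, covariance has 7*8/2 = 28 unique entries.
Total dim = 7 + 28 = 35.

35


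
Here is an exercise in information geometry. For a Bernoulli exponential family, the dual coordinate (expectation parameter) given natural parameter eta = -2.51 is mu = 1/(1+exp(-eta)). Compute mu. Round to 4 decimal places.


Dual coordinate (expectation parameter) for Bernoulli:
mu = 1/(1+exp(-eta)).
eta = -2.51.
exp(-eta) = exp(2.51) = 12.30493.
mu = 1/(1+12.30493) = 0.0752

0.0752


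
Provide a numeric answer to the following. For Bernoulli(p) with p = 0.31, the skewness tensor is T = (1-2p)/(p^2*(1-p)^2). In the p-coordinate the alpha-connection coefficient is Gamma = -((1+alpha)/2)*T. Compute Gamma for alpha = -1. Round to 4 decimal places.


Skewness (Amari-Chentsov) tensor: T = (1-2p)/(p^2*(1-p)^2).
p = 0.31, 1-2p = 0.38, p^2 = 0.0961, (1-p)^2 = 0.4761.
T = 0.38/(0.0961 * 0.4761) = 8.305428.
In the p-coordinate, Gamma^(alpha) = Gamma^(0) - (alpha/2)*T with Gamma^(0) = (1/2)*g'(p) = -T/2,
so Gamma^(alpha) = -((1+alpha)/2)*T.
alpha = -1, -(1+alpha)/2 = 0.0.
Gamma = 0.0 * 8.305428 = 0.0000

0.0000


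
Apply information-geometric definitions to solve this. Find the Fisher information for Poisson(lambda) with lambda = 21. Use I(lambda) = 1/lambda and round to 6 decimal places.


Fisher information for Poisson: I(lambda) = 1/lambda.
lambda = 21.
I(lambda) = 1/21 = 0.047619

0.047619


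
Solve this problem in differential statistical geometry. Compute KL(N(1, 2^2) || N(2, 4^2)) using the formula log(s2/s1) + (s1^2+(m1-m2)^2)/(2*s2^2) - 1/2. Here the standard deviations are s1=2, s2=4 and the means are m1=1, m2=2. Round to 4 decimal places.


KL divergence between normal distributions:
KL = log(s2/s1) + (s1^2 + (m1-m2)^2)/(2*s2^2) - 1/2.
log(4/2) = 0.693147.
(2^2 + (1-2)^2)/(2*4^2) = (4 + 1)/32 = 0.15625.
KL = 0.693147 + 0.15625 - 0.5 = 0.3494

0.3494


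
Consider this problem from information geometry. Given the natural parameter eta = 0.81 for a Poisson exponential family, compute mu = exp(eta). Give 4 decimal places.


Expectation parameter for Poisson exponential family:
mu = exp(eta).
eta = 0.81.
mu = exp(0.81) = 2.2479

2.2479


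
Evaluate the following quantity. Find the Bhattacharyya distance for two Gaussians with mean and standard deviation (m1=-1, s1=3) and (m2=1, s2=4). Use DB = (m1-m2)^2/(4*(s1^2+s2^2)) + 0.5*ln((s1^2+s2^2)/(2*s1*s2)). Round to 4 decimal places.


Bhattacharyya distance between two Gaussians:
DB = (m1-m2)^2/(4*(s1^2+s2^2)) + (1/2)*ln((s1^2+s2^2)/(2*s1*s2)).
(m1-m2)^2 = (-2)^2 = 4.
s1^2+s2^2 = 9 + 16 = 25.
term1 = 4/100 = 0.04.
term2 = 0.5*ln(25/24.0) = 0.020411.
DB = 0.04 + 0.020411 = 0.0604

0.0604


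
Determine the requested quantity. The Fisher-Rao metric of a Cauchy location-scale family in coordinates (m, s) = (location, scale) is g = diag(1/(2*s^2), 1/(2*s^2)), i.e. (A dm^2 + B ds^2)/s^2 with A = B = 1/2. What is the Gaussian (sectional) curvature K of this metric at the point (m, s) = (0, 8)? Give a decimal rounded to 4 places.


The metric has the form g = (A dm^2 + B ds^2)/s^2 with A = 1/2, B = 1/2.
Substitute u = sqrt(A/B)*m: g = B*(du^2 + ds^2)/s^2, i.e. B times the
Poincare upper half-plane metric, which has constant Gaussian curvature -1.
Scaling a 2D metric by a constant c divides the Gaussian curvature by c,
so K = -1/B = -1/(1/2) = -2.0000 everywhere (the point (m, s) = (0, 8) is irrelevant:
the curvature is constant).
The requested Gaussian curvature is K = -2.0000.

-2.0000


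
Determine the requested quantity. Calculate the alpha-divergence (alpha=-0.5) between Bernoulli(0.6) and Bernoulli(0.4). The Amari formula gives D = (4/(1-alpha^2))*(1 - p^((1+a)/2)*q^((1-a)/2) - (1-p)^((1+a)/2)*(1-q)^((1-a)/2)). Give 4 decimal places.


Amari alpha-divergence:
D = (4/(1-alpha^2))*(1 - p^((1+a)/2)*q^((1-a)/2) - (1-p)^((1+a)/2)*(1-q)^((1-a)/2)).
alpha = -0.5, p = 0.6, q = 0.4.
e1 = (1+alpha)/2 = 0.25, e2 = (1-alpha)/2 = 0.75.
t1 = p^e1 * q^e2 = 0.6^0.25 * 0.4^0.75 = 0.442673.
t2 = (1-p)^e1 * (1-q)^e2 = 0.4^0.25 * 0.6^0.75 = 0.542161.
4/(1-alpha^2) = 5.333333.
D = 5.333333*(1 - 0.442673 - 0.542161) = 0.0809

0.0809


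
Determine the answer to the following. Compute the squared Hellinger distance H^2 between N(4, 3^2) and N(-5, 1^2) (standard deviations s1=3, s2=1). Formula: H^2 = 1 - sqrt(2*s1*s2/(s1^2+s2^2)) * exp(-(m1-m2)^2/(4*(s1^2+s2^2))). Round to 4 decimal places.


Squared Hellinger distance for Gaussians:
H^2 = 1 - sqrt(2*s1*s2/(s1^2+s2^2)) * exp(-(m1-m2)^2/(4*(s1^2+s2^2))).
s1^2 = 9, s2^2 = 1, s1^2+s2^2 = 10.
sqrt(2*3*1/(10)) = 0.774597.
(m1-m2)^2 = (9)^2 = 81.
exp(-81/(4*10)) = exp(-2.025) = 0.131994.
H^2 = 1 - 0.774597*0.131994 = 0.8978

0.8978


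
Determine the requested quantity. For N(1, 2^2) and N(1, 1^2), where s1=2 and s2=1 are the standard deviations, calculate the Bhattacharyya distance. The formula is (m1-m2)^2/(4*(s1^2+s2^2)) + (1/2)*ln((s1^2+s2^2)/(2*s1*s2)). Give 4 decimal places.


Bhattacharyya distance between two Gaussians:
DB = (m1-m2)^2/(4*(s1^2+s2^2)) + (1/2)*ln((s1^2+s2^2)/(2*s1*s2)).
(m1-m2)^2 = (0)^2 = 0.
s1^2+s2^2 = 4 + 1 = 5.
term1 = 0/20 = 0.0.
term2 = 0.5*ln(5/4.0) = 0.111572.
DB = 0.0 + 0.111572 = 0.1116

0.1116


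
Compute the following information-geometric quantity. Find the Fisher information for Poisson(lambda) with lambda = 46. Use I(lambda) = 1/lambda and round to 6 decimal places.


Fisher information for Poisson: I(lambda) = 1/lambda.
lambda = 46.
I(lambda) = 1/46 = 0.021739

0.021739


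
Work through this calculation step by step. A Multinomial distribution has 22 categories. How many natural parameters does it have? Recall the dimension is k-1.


Exponential family dimension calculation:
For Multinomial with k=22 categories, dim = k-1 = 21.

21


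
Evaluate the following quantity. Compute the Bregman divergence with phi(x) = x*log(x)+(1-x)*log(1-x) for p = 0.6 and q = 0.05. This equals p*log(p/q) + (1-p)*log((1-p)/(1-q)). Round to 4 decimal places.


Bregman divergence with negative entropy generator:
D = p*log(p/q) + (1-p)*log((1-p)/(1-q)).
p = 0.6, q = 0.05.
p*log(p/q) = 0.6*log(0.6/0.05) = 1.490944.
(1-p)*log((1-p)/(1-q)) = 0.4*log(0.4/0.95) = -0.345999.
D = 1.490944 + -0.345999 = 1.1449

1.1449


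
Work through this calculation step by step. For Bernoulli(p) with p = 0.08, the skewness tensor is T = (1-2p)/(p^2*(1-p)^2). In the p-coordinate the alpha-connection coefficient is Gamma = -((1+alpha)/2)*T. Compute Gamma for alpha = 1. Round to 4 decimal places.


Skewness (Amari-Chentsov) tensor: T = (1-2p)/(p^2*(1-p)^2).
p = 0.08, 1-2p = 0.84, p^2 = 0.0064, (1-p)^2 = 0.8464.
T = 0.84/(0.0064 * 0.8464) = 155.068526.
In the p-coordinate, Gamma^(alpha) = Gamma^(0) - (alpha/2)*T with Gamma^(0) = (1/2)*g'(p) = -T/2,
so Gamma^(alpha) = -((1+alpha)/2)*T.
alpha = 1, -(1+alpha)/2 = -1.0.
Gamma = -1.0 * 155.068526 = -155.0685

-155.0685


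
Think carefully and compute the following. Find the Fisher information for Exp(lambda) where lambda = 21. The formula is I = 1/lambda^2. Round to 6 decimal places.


Fisher information for exponential: I(lambda) = 1/lambda^2.
lambda = 21, lambda^2 = 441.
I = 1/441 = 0.002268

0.002268


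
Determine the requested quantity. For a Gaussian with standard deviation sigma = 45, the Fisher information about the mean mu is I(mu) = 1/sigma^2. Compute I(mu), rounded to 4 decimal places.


The Fisher information for the mean of a normal distribution is I(mu) = 1/sigma^2.
sigma = 45, so sigma^2 = 2025.
I(mu) = 1/2025 = 0.0005

0.0005


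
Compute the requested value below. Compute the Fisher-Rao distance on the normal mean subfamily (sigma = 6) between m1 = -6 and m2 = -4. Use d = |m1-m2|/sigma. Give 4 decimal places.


On the fixed-variance normal subfamily, geodesic distance = |m1-m2|/sigma.
|-6 - -4| = 2.
sigma = 6.
d = 2/6 = 0.3333

0.3333


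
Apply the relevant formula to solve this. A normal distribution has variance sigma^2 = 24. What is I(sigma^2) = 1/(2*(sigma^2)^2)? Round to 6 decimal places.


Fisher information for variance: I(sigma^2) = 1/(2*sigma^4).
sigma^2 = 24, so sigma^4 = 576.
I = 1/(2*576) = 1/1152 = 0.000868

0.000868


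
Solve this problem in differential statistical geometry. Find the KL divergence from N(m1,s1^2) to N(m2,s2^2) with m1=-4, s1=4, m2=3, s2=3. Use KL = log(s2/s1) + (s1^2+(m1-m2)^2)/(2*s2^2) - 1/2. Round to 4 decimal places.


KL divergence between normal distributions:
KL = log(s2/s1) + (s1^2 + (m1-m2)^2)/(2*s2^2) - 1/2.
log(3/4) = -0.287682.
(4^2 + (-4-3)^2)/(2*3^2) = (16 + 49)/18 = 3.611111.
KL = -0.287682 + 3.611111 - 0.5 = 2.8234

2.8234


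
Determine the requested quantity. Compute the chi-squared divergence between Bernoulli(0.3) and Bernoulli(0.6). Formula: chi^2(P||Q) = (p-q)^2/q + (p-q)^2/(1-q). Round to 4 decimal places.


Chi-squared divergence between Bernoulli distributions:
chi^2 = (p-q)^2/q + (p-q)^2/(1-q).
p = 0.3, q = 0.6, p-q = -0.3.
(p-q)^2 = 0.09.
term1 = 0.09/0.6 = 0.15.
term2 = 0.09/0.4 = 0.225.
chi^2 = 0.15 + 0.225 = 0.3750

0.3750
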